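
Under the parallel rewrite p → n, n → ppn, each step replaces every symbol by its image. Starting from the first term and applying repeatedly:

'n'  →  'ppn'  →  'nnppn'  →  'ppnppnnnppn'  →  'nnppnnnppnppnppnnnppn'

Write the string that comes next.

Applying the rule to each of the 21 symbols of nnppnnnppnppnppnnnppn gives the pieces ppn ppn n n ppn ppn ppn n n ppn n n ppn n n ppn ppn ppn n n ppn, which concatenate to the answer.

ppnppnnnppnppnppnnnppnnnppnnnppnppnppnnnppn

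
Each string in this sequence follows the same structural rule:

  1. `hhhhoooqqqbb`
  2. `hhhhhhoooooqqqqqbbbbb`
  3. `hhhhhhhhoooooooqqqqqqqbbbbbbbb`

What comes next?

Term n consists of 2n+2 h's, followed by 2n+1 o's, followed by 2n+1 q's, followed by 3n-1 b's (n = 1, 2, …).
Setting n = 4 gives 10, 9, 9, 11 characters in each block.

hhhhhhhhhhoooooooooqqqqqqqqqbbbbbbbbbbb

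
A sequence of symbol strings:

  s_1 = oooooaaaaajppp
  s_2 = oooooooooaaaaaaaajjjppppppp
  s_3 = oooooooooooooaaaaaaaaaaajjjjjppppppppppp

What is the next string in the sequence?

The n-th term is 4n+1 o's then 3n+2 a's then 2n-1 j's then 4n-1 p's (n = 1, 2, …).
Setting n = 4 gives 17, 14, 7, 15 characters in each block.

oooooooooooooooooaaaaaaaaaaaaaajjjjjjjppppppppppppppp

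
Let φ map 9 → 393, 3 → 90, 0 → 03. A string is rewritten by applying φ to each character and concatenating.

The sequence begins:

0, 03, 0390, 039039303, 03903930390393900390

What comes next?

0390393039039390039039303903939039303039039303

φ(03903930390393900390) expands symbol-by-symbol to 03 90 393 03 90 393 90 03 90 393 03 90 393 90 393 03 03 90 393 03; joining the 20 pieces gives the next term.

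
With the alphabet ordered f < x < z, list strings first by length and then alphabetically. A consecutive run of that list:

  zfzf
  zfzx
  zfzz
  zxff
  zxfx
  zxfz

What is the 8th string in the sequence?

Advancing 2 positions from zxfz through zxfz → zxxf reaches term 8.

zxxx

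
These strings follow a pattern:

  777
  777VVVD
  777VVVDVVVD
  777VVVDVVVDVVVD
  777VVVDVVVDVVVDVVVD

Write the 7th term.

777VVVDVVVDVVVDVVVDVVVDVVVD

Each term is the previous one with VVVD appended.
From 777VVVDVVVDVVVDVVVD, 2 further steps: 777VVVDVVVDVVVDVVVD → 777VVVDVVVDVVVDVVVDVVVD → (answer).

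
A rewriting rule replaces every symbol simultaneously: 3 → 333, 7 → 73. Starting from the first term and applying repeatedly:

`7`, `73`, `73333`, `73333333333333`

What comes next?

73333333333333333333333333333333333333333

Applying the rule to each of the 14 symbols of 73333333333333 gives the pieces 73 333 333 333 333 333 333 333 333 333 333 333 333 333, which concatenate to the answer.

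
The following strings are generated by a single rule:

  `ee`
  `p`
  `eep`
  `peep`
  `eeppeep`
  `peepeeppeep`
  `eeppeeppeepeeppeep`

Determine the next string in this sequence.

This is a Fibonacci-style word recurrence s(k) = s(k−2)·s(k−1): e.g. ee·p = eep.
So term 8 is peepeeppeep·eeppeeppeepeeppeep.

peepeeppeepeeppeeppeepeeppeep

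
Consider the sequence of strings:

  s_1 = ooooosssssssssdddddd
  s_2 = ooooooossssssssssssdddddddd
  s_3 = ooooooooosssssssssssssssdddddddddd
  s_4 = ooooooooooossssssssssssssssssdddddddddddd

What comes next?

Each string has the form o^{2n+1} s^{3n+3} d^{2n+2}, where the shown terms are n = 2, 3, 4, 5.
At n = 6 the blocks have lengths 13, 21, 14.

ooooooooooooosssssssssssssssssssssdddddddddddddd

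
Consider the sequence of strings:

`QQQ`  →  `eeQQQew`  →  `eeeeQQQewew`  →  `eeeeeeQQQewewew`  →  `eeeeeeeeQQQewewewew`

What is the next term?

eeeeeeeeeeQQQewewewewew

s(k+1) = ee·s(k)·ew, so each term gains ee as a prefix and ew as a suffix.
One more step from eeeeeeeeQQQewewewew gives the answer.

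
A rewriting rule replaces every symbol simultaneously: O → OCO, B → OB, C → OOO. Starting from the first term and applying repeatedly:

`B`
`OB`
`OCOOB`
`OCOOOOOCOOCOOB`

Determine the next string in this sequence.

Replace each of the 14 characters of OCOOOOOCOOCOOB in place — OCO OOO OCO OCO OCO OCO OCO OOO OCO OCO OOO OCO OCO OB — and concatenate.

OCOOOOOCOOCOOCOOCOOCOOOOOCOOCOOOOOCOOCOOB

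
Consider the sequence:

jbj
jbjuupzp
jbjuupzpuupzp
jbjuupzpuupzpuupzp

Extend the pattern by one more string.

jbjuupzpuupzpuupzpuupzp

Every step adds uupzp to the end: s(k+1) = s(k)·uupzp.
So the next term is jbjuupzpuupzpuupzp·uupzp.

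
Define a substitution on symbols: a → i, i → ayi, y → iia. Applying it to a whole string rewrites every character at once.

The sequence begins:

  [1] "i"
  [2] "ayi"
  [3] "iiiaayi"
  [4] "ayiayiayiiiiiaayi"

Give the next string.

Replace each of the 17 characters of ayiayiayiiiiiaayi in place — i iia ayi i iia ayi i iia ayi ayi ayi ayi ayi i i iia ayi — and concatenate.

iiiaayiiiiaayiiiiaayiayiayiayiayiiiiiaayi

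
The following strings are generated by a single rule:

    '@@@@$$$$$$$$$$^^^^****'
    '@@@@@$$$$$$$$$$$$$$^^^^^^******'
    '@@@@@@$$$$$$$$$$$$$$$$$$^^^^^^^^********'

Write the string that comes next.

@@@@@@@$$$$$$$$$$$$$$$$$$$$$$^^^^^^^^^^**********

Reading off run lengths: @ runs 4, 5, 6; $ runs 10, 14, 18; ^ runs 4, 6, 8; * runs 4, 6, 8 — each is linear in n, where the shown terms are n = 2, 3, 4.
At n = 5 the blocks have lengths 7, 22, 10, 10.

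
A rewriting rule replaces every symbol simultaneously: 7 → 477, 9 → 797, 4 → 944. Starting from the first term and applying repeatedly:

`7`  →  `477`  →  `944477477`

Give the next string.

797944944944477477944477477

Apply φ to 944477477 symbol by symbol: 9→797, 4→944, 4→944, 4→944, 7→477, 7→477, 4→944, 7→477, 7→477; joined: 797 944 944 944 477 477 944 477 477.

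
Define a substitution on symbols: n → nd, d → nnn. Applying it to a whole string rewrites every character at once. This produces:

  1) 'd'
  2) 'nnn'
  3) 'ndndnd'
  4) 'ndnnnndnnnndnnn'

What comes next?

Rewriting the 15 symbols of ndnnnndnnnndnnn one by one yields nd nnn nd nd nd nd nnn nd nd nd nd nnn nd nd nd; concatenated:

ndnnnndndndndnnnndndndndnnnndndnd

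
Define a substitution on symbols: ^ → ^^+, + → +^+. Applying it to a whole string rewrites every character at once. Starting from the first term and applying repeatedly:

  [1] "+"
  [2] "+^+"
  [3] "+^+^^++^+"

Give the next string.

Expanding +^+^^++^+: +→+^+, ^→^^+, +→+^+, ^→^^+, ^→^^+, +→+^+, +→+^+, ^→^^+, +→+^+. Concatenated: +^+ ^^+ +^+ ^^+ ^^+ +^+ +^+ ^^+ +^+.

+^+^^++^+^^+^^++^++^+^^++^+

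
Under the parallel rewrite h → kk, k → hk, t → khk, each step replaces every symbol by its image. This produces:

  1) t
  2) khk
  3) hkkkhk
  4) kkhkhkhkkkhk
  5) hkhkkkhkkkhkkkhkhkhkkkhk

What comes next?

kkhkkkhkhkhkkkhkhkhkkkhkhkhkkkhkkkhkkkhkhkhkkkhk

φ(hkhkkkhkkkhkkkhkhkhkkkhk) expands symbol-by-symbol to kk hk kk hk hk hk kk hk hk hk kk hk hk hk kk hk kk hk kk hk hk hk kk hk; joining the 24 pieces gives the next term.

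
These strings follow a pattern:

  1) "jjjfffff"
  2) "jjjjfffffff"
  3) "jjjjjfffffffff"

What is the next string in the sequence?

The n-th term is n j's then 2n-1 f's, where the shown terms are n = 3, 4, 5.
Setting n = 6 gives 6, 11 characters in each block.

jjjjjjfffffffffff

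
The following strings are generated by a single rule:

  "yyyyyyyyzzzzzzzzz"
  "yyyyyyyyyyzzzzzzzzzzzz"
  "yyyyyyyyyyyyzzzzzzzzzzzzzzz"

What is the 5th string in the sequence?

yyyyyyyyyyyyyyyyzzzzzzzzzzzzzzzzzzzzz

Each string has the form y^{2n+2} z^{3n}, where the shown terms are n = 3, 4, 5.
For term 5, n = 7, so the run lengths are 16, 21.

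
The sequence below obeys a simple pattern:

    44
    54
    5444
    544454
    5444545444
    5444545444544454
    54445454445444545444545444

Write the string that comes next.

544454544454445454445454445444545444544454

This is a Fibonacci-style word recurrence s(k) = s(k−1)·s(k−2): e.g. 54·44 = 5444.
So term 8 is 54445454445444545444545444·5444545444544454.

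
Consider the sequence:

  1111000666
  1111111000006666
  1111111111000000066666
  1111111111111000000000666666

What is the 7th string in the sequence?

The n-th term is 3n+1 1's then 2n+1 0's then n+2 6's (n = 1, 2, …).
For term 7, n = 7, so the run lengths are 22, 15, 9.

1111111111111111111111000000000000000666666666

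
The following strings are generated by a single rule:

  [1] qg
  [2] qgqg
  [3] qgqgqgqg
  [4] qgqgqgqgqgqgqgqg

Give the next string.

qgqgqgqgqgqgqgqgqgqgqgqgqgqgqgqg

Each string is two copies of the previous one concatenated.
One more doubling of qgqgqgqgqgqgqgqg gives the answer.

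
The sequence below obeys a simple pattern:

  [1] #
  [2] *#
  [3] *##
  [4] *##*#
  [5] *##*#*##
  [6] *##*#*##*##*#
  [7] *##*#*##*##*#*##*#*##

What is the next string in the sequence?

*##*#*##*##*#*##*#*##*##*#*##*##*#

From term 3 onward, concatenate the last term with the second-to-last: *#·# = *##, *##·*# = *##*#, …
So term 8 is *##*#*##*##*#*##*#*##·*##*#*##*##*#.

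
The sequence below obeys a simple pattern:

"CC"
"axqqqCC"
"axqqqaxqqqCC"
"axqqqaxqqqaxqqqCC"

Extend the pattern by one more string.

Every step adds axqqq at the front: s(k+1) = axqqq·s(k).
Applying this once more to axqqqaxqqqaxqqqCC:

axqqqaxqqqaxqqqaxqqqCC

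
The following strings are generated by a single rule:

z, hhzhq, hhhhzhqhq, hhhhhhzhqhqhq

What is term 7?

Each term wraps the previous one in hh on the left and hq on the right.
From hhhhhhzhqhqhq, 3 further steps: hhhhhhzhqhqhq → hhhhhhhhzhqhqhqhq → hhhhhhhhhhzhqhqhqhqhq → (answer).

hhhhhhhhhhhhzhqhqhqhqhqhq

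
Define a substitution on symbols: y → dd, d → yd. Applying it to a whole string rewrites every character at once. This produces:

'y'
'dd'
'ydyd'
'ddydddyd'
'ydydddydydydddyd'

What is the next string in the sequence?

Replace each of the 16 characters of ydydddydydydddyd in place — dd yd dd yd yd yd dd yd dd yd dd yd yd yd dd yd — and concatenate.

ddydddydydydddydddydddydydydddyd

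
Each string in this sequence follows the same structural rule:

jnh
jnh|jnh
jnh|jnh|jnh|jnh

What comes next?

Each string is two copies of the previous one joined by '|'.
Doubling jnh|jnh|jnh|jnh with '|' between the halves:

jnh|jnh|jnh|jnh|jnh|jnh|jnh|jnh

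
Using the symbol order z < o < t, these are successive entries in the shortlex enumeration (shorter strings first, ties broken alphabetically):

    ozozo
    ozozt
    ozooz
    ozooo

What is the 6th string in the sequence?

ozotz

Continuing the enumeration 2 steps past ozooo: ozooo → ozoot → (answer).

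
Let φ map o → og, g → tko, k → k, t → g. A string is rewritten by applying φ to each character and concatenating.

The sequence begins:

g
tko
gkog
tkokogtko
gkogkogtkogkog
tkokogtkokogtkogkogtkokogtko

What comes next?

gkogkogtkogkogkogtkogkogtkokogtkogkogkogtkogkog

Replace each of the 28 characters of tkokogtkokogtkogkogtkokogtko in place — g k og k og tko g k og k og tko g k og tko k og tko g k og k og tko g k og — and concatenate.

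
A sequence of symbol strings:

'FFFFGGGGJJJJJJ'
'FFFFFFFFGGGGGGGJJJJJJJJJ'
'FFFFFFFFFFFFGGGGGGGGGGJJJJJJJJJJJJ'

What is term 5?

Each string has the form F^{4n} G^{3n+1} J^{3n+3} (n = 1, 2, …).
At n = 5 the blocks have lengths 20, 16, 18.

FFFFFFFFFFFFFFFFFFFFGGGGGGGGGGGGGGGGJJJJJJJJJJJJJJJJJJ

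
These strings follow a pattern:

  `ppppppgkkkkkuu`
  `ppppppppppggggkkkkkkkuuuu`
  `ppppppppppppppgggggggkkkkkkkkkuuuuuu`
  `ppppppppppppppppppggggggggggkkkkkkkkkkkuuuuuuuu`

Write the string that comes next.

ppppppppppppppppppppppgggggggggggggkkkkkkkkkkkkkuuuuuuuuuu

Each string has the form p^{4n+2} g^{3n-2} k^{2n+3} u^{2n} (n = 1, 2, …).
At n = 5 the blocks have lengths 22, 13, 13, 10.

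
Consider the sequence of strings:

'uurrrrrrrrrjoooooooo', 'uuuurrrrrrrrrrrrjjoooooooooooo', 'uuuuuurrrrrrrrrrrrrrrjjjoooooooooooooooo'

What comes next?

uuuuuuuurrrrrrrrrrrrrrrrrrjjjjoooooooooooooooooooo

Term n consists of 2n-2 u's, followed by 3n+3 r's, followed by n-1 j's, followed by 4n o's, where the shown terms are n = 2, 3, 4.
Setting n = 5 gives 8, 18, 4, 20 characters in each block.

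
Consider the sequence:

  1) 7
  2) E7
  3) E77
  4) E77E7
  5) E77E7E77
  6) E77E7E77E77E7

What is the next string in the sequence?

Each term (from the third on) is the previous term followed by the one before it: term 3 = E7·7 = E77.
Continuing: E77E7E77E77E7 · E77E7E77 gives term 7.

E77E7E77E77E7E77E7E77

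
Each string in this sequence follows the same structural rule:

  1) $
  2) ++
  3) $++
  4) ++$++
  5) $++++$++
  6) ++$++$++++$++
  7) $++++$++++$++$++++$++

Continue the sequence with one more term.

++$++$++++$++$++++$++++$++$++++$++

Each term (from the third on) is the two preceding terms concatenated in order: term 3 = $·++ = $++.
Continuing: ++$++$++++$++ · $++++$++++$++$++++$++ gives term 8.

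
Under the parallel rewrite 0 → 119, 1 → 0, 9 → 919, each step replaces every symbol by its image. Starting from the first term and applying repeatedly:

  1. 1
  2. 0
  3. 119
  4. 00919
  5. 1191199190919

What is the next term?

Applying the rule to each of the 13 symbols of 1191199190919 gives the pieces 0 0 919 0 0 919 919 0 919 119 919 0 919, which concatenate to the answer.

009190091991909191199190919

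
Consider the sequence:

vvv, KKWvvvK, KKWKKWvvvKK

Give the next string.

Each term wraps the previous one in KKW on the left and K on the right.
Applying this once more to KKWKKWvvvKK:

KKWKKWKKWvvvKKK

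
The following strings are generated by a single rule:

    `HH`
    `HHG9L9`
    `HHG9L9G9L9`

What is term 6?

Every step adds G9L9 to the end: s(k+1) = s(k)·G9L9.
From HHG9L9G9L9, 3 further steps: HHG9L9G9L9 → HHG9L9G9L9G9L9 → HHG9L9G9L9G9L9G9L9 → (answer).

HHG9L9G9L9G9L9G9L9G9L9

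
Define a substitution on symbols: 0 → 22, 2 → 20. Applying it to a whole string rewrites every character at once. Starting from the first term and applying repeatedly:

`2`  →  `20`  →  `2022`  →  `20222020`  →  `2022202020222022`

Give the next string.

Replace each of the 16 characters of 2022202020222022 in place — 20 22 20 20 20 22 20 22 20 22 20 20 20 22 20 20 — and concatenate.

20222020202220222022202020222020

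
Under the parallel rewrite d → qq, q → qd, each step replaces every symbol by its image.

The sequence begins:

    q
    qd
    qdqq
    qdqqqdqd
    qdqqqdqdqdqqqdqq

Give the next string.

qdqqqdqdqdqqqdqqqdqqqdqdqdqqqdqd

Applying the rule to each of the 16 symbols of qdqqqdqdqdqqqdqq gives the pieces qd qq qd qd qd qq qd qq qd qq qd qd qd qq qd qd, which concatenate to the answer.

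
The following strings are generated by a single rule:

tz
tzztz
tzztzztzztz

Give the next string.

tzztzztzztzztzztzztzztz

Each string is two copies of the previous one joined by 'z'.
So the next term is two copies of tzztzztzztz with 'z' between the halves.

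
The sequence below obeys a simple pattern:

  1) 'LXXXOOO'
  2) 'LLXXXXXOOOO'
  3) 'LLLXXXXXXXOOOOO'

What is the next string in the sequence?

The n-th term is n-1 L's then 2n-1 X's then n+1 O's, where the shown terms are n = 2, 3, 4.
For the next term, n = 5, so the run lengths are 4, 9, 6.

LLLLXXXXXXXXXOOOOOO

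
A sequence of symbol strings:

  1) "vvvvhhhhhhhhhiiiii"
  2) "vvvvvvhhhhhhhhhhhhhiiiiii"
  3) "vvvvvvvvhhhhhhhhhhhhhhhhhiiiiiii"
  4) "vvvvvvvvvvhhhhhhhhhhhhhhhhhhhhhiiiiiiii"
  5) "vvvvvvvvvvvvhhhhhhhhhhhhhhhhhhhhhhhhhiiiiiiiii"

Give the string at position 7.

Each string has the form v^{2n} h^{4n+1} i^{n+3}, where the shown terms are n = 2, 3, 4, 5, 6.
For term 7, n = 8, so the run lengths are 16, 33, 11.

vvvvvvvvvvvvvvvvhhhhhhhhhhhhhhhhhhhhhhhhhhhhhhhhhiiiiiiiiiii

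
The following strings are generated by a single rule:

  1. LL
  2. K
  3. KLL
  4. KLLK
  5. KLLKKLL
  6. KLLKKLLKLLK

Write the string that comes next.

KLLKKLLKLLKKLLKKLL

Each term (from the third on) is the previous term followed by the one before it: term 3 = K·LL = KLL.
So term 7 is KLLKKLLKLLK·KLLKKLL.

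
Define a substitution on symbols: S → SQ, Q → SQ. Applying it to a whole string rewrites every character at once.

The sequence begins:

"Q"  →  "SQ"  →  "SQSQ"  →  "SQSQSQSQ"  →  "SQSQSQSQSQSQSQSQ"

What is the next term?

φ(SQSQSQSQSQSQSQSQ) expands symbol-by-symbol to SQ SQ SQ SQ SQ SQ SQ SQ SQ SQ SQ SQ SQ SQ SQ SQ; joining the 16 pieces gives the next term.

SQSQSQSQSQSQSQSQSQSQSQSQSQSQSQSQ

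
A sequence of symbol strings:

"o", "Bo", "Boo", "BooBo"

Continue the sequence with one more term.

BooBoBoo

Each term (from the third on) is the previous term followed by the one before it: term 3 = Bo·o = Boo.
Continuing: BooBo · Boo gives term 5.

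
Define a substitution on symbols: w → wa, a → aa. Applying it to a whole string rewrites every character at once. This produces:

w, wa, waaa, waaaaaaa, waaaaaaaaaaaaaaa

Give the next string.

waaaaaaaaaaaaaaaaaaaaaaaaaaaaaaa

φ(waaaaaaaaaaaaaaa) expands symbol-by-symbol to wa aa aa aa aa aa aa aa aa aa aa aa aa aa aa aa; joining the 16 pieces gives the next term.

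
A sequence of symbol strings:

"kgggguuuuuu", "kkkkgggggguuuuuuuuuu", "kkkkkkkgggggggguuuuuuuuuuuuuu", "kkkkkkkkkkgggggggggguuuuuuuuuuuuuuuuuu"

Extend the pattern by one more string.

Term n consists of 3n-2 k's, followed by 2n+2 g's, followed by 4n+2 u's (n = 1, 2, …).
For the next term, n = 5, so the run lengths are 13, 12, 22.

kkkkkkkkkkkkkgggggggggggguuuuuuuuuuuuuuuuuuuuuu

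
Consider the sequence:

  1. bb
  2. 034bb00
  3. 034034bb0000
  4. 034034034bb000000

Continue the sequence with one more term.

034034034034bb00000000

Each term wraps the previous one in 034 on the left and 00 on the right.
So the next term is 034·034034034bb000000·00.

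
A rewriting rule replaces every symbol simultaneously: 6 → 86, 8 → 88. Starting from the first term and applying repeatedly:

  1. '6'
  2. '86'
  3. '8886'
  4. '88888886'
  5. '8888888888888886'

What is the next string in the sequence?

88888888888888888888888888888886

φ(8888888888888886) expands symbol-by-symbol to 88 88 88 88 88 88 88 88 88 88 88 88 88 88 88 86; joining the 16 pieces gives the next term.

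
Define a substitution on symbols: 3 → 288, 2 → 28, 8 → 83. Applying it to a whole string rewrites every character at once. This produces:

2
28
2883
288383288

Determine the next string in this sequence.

Expanding 288383288: 2→28, 8→83, 8→83, 3→288, 8→83, 3→288, 2→28, 8→83, 8→83. Concatenated: 28 83 83 288 83 288 28 83 83.

28838328883288288383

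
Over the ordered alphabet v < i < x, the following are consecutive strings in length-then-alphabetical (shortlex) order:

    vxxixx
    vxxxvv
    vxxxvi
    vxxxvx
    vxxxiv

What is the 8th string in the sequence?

vxxxxv

Advancing 3 positions from vxxxiv through vxxxiv → vxxxii → vxxxix reaches term 8.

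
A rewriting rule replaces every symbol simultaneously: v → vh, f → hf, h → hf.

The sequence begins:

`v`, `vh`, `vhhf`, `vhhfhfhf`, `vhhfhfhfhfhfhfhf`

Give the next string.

vhhfhfhfhfhfhfhfhfhfhfhfhfhfhfhf

Replace each of the 16 characters of vhhfhfhfhfhfhfhf in place — vh hf hf hf hf hf hf hf hf hf hf hf hf hf hf hf — and concatenate.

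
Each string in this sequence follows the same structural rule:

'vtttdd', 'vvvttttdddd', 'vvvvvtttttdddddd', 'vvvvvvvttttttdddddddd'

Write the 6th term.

vvvvvvvvvvvttttttttdddddddddddd

Each string has the form v^{2n-1} t^{n+2} d^{2n} (n = 1, 2, …).
Setting n = 6 gives 11, 8, 12 characters in each block.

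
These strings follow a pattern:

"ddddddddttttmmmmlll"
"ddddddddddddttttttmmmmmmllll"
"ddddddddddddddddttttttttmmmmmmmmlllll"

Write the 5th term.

ddddddddddddddddddddddddttttttttttttmmmmmmmmmmmmlllllll

The n-th term is 4n d's then 2n t's then 2n m's then n+1 l's, where the shown terms are n = 2, 3, 4.
Setting n = 6 gives 24, 12, 12, 7 characters in each block.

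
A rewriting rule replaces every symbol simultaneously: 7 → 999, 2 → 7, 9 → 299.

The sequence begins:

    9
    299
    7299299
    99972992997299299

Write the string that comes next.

2992992999997299299729929999972992997299299

Replace each of the 17 characters of 99972992997299299 in place — 299 299 299 999 7 299 299 7 299 299 999 7 299 299 7 299 299 — and concatenate.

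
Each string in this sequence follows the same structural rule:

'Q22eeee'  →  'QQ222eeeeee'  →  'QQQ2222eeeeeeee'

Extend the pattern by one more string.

Reading off run lengths: Q runs 1, 2, 3; 2 runs 2, 3, 4; e runs 4, 6, 8 — each is linear in n, where the shown terms are n = 2, 3, 4.
For the next term, n = 5, so the run lengths are 4, 5, 10.

QQQQ22222eeeeeeeeee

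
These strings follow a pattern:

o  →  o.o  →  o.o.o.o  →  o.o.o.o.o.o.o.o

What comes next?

Each string is two copies of the previous one joined by '.'.
One more doubling of o.o.o.o.o.o.o.o gives the answer.

o.o.o.o.o.o.o.o.o.o.o.o.o.o.o.o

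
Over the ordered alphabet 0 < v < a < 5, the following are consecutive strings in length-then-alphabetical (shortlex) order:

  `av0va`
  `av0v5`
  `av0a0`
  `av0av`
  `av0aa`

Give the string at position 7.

Advancing 2 positions from av0aa through av0aa → av0a5 reaches term 7.

av050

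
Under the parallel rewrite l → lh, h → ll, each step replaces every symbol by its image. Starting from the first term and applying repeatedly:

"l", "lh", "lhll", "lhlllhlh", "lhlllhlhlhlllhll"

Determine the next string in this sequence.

lhlllhlhlhlllhlllhlllhlhlhlllhlh

φ(lhlllhlhlhlllhll) expands symbol-by-symbol to lh ll lh lh lh ll lh ll lh ll lh lh lh ll lh lh; joining the 16 pieces gives the next term.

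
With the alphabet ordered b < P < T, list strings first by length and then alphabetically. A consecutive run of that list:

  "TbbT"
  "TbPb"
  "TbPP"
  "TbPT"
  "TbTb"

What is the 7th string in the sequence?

TbTT

Stepping forward 2 times from TbTb: TbTb → TbTP, then the target.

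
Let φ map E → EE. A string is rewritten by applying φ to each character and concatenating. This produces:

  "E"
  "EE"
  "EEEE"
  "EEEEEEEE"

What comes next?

Expanding EEEEEEEE: E→EE, E→EE, E→EE, E→EE, E→EE, E→EE, E→EE, E→EE. Concatenated: EE EE EE EE EE EE EE EE.

EEEEEEEEEEEEEEEE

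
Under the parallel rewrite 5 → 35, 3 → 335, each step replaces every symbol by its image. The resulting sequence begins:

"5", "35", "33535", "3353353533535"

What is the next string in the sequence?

3353353533533535335353353353533535

Applying the rule to each of the 13 symbols of 3353353533535 gives the pieces 335 335 35 335 335 35 335 35 335 335 35 335 35, which concatenate to the answer.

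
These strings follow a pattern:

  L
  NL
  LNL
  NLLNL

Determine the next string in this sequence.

This is a Fibonacci-style word recurrence s(k) = s(k−2)·s(k−1): e.g. L·NL = LNL.
Continuing: LNL · NLLNL gives term 5.

LNLNLLNL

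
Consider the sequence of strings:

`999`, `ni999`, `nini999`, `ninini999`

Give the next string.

nininini999

The strings grow by a fixed prefix ni each time.
One more step from ninini999 gives the answer.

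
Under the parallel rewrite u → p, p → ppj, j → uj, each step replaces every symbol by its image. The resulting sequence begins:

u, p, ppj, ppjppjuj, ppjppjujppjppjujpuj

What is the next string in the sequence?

Replace each of the 19 characters of ppjppjujppjppjujpuj in place — ppj ppj uj ppj ppj uj p uj ppj ppj uj ppj ppj uj p uj ppj p uj — and concatenate.

ppjppjujppjppjujpujppjppjujppjppjujpujppjpuj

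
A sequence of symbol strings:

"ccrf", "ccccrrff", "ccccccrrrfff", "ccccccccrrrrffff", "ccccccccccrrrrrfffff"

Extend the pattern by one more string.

The n-th term is 2n c's then n r's then n f's (n = 1, 2, …).
At n = 6 the blocks have lengths 12, 6, 6.

ccccccccccccrrrrrrffffff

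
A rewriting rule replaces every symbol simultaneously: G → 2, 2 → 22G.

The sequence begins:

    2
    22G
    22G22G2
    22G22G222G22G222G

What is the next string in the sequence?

22G22G222G22G222G22G22G222G22G222G22G22G2

Applying the rule to each of the 17 symbols of 22G22G222G22G222G gives the pieces 22G 22G 2 22G 22G 2 22G 22G 22G 2 22G 22G 2 22G 22G 22G 2, which concatenate to the answer.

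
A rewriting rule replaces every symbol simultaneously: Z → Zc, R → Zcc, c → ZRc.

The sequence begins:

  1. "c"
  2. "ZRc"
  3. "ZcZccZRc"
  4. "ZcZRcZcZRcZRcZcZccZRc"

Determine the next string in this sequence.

ZcZRcZcZccZRcZcZRcZcZccZRcZcZccZRcZcZRcZcZRcZRcZcZccZRc

Replace each of the 21 characters of ZcZRcZcZRcZRcZcZccZRc in place — Zc ZRc Zc Zcc ZRc Zc ZRc Zc Zcc ZRc Zc Zcc ZRc Zc ZRc Zc ZRc ZRc Zc Zcc ZRc — and concatenate.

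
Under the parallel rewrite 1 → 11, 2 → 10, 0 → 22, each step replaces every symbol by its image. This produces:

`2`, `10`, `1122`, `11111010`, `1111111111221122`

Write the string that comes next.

Rewriting the 16 symbols of 1111111111221122 one by one yields 11 11 11 11 11 11 11 11 11 11 10 10 11 11 10 10; concatenated:

11111111111111111111101011111010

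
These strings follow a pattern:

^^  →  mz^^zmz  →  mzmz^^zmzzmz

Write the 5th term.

mzmzmzmz^^zmzzmzzmzzmz

Each term wraps the previous one in mz on the left and zmz on the right.
From mzmz^^zmzzmz, 2 further steps: mzmz^^zmzzmz → mzmzmz^^zmzzmzzmz → (answer).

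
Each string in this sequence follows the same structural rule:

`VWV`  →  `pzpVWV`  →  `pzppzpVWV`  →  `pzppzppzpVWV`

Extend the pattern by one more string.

Each term is the previous one with pzp prepended.
Applying this once more to pzppzppzpVWV:

pzppzppzppzpVWV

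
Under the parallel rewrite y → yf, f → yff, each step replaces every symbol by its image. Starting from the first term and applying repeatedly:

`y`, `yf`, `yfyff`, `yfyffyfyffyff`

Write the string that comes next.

yfyffyfyffyffyfyffyfyffyffyfyffyff

φ(yfyffyfyffyff) expands symbol-by-symbol to yf yff yf yff yff yf yff yf yff yff yf yff yff; joining the 13 pieces gives the next term.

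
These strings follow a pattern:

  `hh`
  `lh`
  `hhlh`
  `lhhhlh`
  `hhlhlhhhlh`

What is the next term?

lhhhlhhhlhlhhhlh

This is a Fibonacci-style word recurrence s(k) = s(k−2)·s(k−1): e.g. hh·lh = hhlh.
Continuing: lhhhlh · hhlhlhhhlh gives term 6.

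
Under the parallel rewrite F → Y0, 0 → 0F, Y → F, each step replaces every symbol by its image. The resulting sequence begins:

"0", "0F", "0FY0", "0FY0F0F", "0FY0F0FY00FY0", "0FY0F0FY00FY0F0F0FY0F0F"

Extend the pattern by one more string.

0FY0F0FY00FY0F0F0FY0F0FY00FY00FY0F0FY00FY0

Applying the rule to each of the 23 symbols of 0FY0F0FY00FY0F0F0FY0F0F gives the pieces 0F Y0 F 0F Y0 0F Y0 F 0F 0F Y0 F 0F Y0 0F Y0 0F Y0 F 0F Y0 0F Y0, which concatenate to the answer.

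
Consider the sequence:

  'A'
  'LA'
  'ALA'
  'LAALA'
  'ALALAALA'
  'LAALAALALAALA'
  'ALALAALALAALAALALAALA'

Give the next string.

LAALAALALAALAALALAALALAALAALALAALA

Each term (from the third on) is the two preceding terms concatenated in order: term 3 = A·LA = ALA.
So term 8 is LAALAALALAALA·ALALAALALAALAALALAALA.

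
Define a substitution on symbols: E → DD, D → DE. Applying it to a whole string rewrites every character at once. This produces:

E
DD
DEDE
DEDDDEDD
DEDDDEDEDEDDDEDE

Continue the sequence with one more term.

DEDDDEDEDEDDDEDDDEDDDEDEDEDDDEDD

φ(DEDDDEDEDEDDDEDE) expands symbol-by-symbol to DE DD DE DE DE DD DE DD DE DD DE DE DE DD DE DD; joining the 16 pieces gives the next term.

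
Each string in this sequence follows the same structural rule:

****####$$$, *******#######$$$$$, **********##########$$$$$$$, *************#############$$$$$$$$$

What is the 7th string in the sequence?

The n-th term is 3n-2 *'s then 3n-2 #'s then 2n-1 $'s, where the shown terms are n = 2, 3, 4, 5.
For term 7, n = 8, so the run lengths are 22, 22, 15.

**********************######################$$$$$$$$$$$$$$$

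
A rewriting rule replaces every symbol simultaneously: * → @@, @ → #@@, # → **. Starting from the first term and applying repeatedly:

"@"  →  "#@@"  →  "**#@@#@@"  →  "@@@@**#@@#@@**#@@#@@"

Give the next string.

#@@#@@#@@#@@@@@@**#@@#@@**#@@#@@@@@@**#@@#@@**#@@#@@

Applying the rule to each of the 20 symbols of @@@@**#@@#@@**#@@#@@ gives the pieces #@@ #@@ #@@ #@@ @@ @@ ** #@@ #@@ ** #@@ #@@ @@ @@ ** #@@ #@@ ** #@@ #@@, which concatenate to the answer.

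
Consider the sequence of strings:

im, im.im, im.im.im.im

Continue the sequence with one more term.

Every step duplicates the string with '.' between the halves.
Doubling im.im.im.im with '.' between the halves:

im.im.im.im.im.im.im.im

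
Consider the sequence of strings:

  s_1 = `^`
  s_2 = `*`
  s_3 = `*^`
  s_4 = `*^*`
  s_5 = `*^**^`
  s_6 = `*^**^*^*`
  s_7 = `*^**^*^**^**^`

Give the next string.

*^**^*^**^**^*^**^*^*

Each term (from the third on) is the previous term followed by the one before it: term 3 = *·^ = *^.
So term 8 is *^**^*^**^**^·*^**^*^*.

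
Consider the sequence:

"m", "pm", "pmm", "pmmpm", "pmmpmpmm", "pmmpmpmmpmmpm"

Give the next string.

Each term (from the third on) is the previous term followed by the one before it: term 3 = pm·m = pmm.
Continuing: pmmpmpmmpmmpm · pmmpmpmm gives term 7.

pmmpmpmmpmmpmpmmpmpmm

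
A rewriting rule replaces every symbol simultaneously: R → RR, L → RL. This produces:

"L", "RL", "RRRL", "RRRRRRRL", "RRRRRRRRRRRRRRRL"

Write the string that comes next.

RRRRRRRRRRRRRRRRRRRRRRRRRRRRRRRL

Replace each of the 16 characters of RRRRRRRRRRRRRRRL in place — RR RR RR RR RR RR RR RR RR RR RR RR RR RR RR RL — and concatenate.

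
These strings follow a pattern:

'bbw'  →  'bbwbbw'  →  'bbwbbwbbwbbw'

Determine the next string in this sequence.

s(k+1) = s(k)·s(k) — each term doubles the last.
So the next term is two copies of bbwbbwbbwbbw.

bbwbbwbbwbbwbbwbbwbbwbbw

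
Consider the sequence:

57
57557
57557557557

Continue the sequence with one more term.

Every step duplicates the string with '5' between the halves.
One more doubling of 57557557557 gives the answer.

57557557557557557557557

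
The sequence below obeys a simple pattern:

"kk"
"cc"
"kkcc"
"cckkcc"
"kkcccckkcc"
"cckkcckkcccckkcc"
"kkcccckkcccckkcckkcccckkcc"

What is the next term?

This is a Fibonacci-style word recurrence s(k) = s(k−2)·s(k−1): e.g. kk·cc = kkcc.
So term 8 is cckkcckkcccckkcc·kkcccckkcccckkcckkcccckkcc.

cckkcckkcccckkcckkcccckkcccckkcckkcccckkcc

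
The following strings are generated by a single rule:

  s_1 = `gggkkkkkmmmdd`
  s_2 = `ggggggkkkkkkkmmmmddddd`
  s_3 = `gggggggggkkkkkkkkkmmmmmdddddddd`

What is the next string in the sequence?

ggggggggggggkkkkkkkkkkkmmmmmmddddddddddd

The n-th term is 3n g's then 2n+3 k's then n+2 m's then 3n-1 d's (n = 1, 2, …).
Setting n = 4 gives 12, 11, 6, 11 characters in each block.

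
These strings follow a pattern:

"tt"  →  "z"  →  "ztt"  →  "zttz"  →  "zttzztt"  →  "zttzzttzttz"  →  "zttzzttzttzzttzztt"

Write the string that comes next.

zttzzttzttzzttzzttzttzzttzttz

This is a Fibonacci-style word recurrence s(k) = s(k−1)·s(k−2): e.g. z·tt = ztt.
So term 8 is zttzzttzttzzttzztt·zttzzttzttz.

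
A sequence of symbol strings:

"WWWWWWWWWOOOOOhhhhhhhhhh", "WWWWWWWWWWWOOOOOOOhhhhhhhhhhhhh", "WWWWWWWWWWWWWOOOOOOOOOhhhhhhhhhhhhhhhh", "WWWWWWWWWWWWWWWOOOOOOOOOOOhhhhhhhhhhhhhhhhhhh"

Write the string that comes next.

Reading off run lengths: W runs 9, 11, 13, 15; O runs 5, 7, 9, 11; h runs 10, 13, 16, 19 — each is linear in n, where the shown terms are n = 3, 4, 5, 6.
At n = 7 the blocks have lengths 17, 13, 22.

WWWWWWWWWWWWWWWWWOOOOOOOOOOOOOhhhhhhhhhhhhhhhhhhhhhh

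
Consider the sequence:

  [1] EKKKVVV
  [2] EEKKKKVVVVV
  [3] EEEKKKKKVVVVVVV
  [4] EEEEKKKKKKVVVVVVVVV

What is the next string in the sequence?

EEEEEKKKKKKKVVVVVVVVVVV

Each string has the form E^{n-1} K^{n+1} V^{2n-1}, where the shown terms are n = 2, 3, 4, 5.
At n = 6 the blocks have lengths 5, 7, 11.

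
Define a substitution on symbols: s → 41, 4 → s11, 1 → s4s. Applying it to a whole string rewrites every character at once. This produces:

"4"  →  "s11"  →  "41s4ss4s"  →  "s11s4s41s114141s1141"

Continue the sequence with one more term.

Replace each of the 20 characters of s11s4s41s114141s1141 in place — 41 s4s s4s 41 s11 41 s11 s4s 41 s4s s4s s11 s4s s11 s4s 41 s4s s4s s11 s4s — and concatenate.

41s4ss4s41s1141s11s4s41s4ss4ss11s4ss11s4s41s4ss4ss11s4s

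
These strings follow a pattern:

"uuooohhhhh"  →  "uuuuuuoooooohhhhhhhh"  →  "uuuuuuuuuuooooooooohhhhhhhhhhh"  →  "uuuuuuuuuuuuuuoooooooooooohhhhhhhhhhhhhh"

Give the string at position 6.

uuuuuuuuuuuuuuuuuuuuuuoooooooooooooooooohhhhhhhhhhhhhhhhhhhh

Term n consists of 4n-2 u's, followed by 3n o's, followed by 3n+2 h's (n = 1, 2, …).
At n = 6 the blocks have lengths 22, 18, 20.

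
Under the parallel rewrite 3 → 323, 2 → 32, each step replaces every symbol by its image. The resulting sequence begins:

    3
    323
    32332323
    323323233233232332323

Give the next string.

3233232332332323323233233232332332323323233233232332323

Replace each of the 21 characters of 323323233233232332323 in place — 323 32 323 323 32 323 32 323 323 32 323 323 32 323 32 323 323 32 323 32 323 — and concatenate.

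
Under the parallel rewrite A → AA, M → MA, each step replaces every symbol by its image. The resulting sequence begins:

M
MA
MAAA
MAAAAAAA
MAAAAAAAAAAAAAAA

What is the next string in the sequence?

φ(MAAAAAAAAAAAAAAA) expands symbol-by-symbol to MA AA AA AA AA AA AA AA AA AA AA AA AA AA AA AA; joining the 16 pieces gives the next term.

MAAAAAAAAAAAAAAAAAAAAAAAAAAAAAAA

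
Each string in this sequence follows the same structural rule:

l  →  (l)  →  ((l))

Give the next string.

Each term wraps the previous one in ( on the left and ) on the right.
Applying this once more to ((l)):

(((l)))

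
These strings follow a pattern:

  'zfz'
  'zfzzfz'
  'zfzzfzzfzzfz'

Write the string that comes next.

zfzzfzzfzzfzzfzzfzzfzzfz

Each string is two copies of the previous one concatenated.
So the next term is two copies of zfzzfzzfzzfz.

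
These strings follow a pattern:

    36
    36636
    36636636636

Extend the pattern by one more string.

s(k+1) = s(k)·6·s(k) — each term doubles the last with '6' between the halves.
So the next term is two copies of 36636636636 with '6' between the halves.

36636636636636636636636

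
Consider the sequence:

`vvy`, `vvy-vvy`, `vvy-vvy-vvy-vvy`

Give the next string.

vvy-vvy-vvy-vvy-vvy-vvy-vvy-vvy

s(k+1) = s(k)·-·s(k) — each term doubles the last with '-' between the halves.
One more doubling of vvy-vvy-vvy-vvy gives the answer.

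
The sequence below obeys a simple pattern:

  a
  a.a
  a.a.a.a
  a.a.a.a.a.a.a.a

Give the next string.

Each string is two copies of the previous one joined by '.'.
One more doubling of a.a.a.a.a.a.a.a gives the answer.

a.a.a.a.a.a.a.a.a.a.a.a.a.a.a.a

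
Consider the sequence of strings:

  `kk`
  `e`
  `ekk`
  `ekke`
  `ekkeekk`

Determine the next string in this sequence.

From term 3 onward, concatenate the last term with the second-to-last: e·kk = ekk, ekk·e = ekke, …
Continuing: ekkeekk · ekke gives term 6.

ekkeekkekke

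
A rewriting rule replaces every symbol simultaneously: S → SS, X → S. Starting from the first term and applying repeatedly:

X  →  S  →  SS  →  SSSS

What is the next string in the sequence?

SSSSSSSS

Apply φ to SSSS symbol by symbol: S→SS, S→SS, S→SS, S→SS; joined: SS SS SS SS.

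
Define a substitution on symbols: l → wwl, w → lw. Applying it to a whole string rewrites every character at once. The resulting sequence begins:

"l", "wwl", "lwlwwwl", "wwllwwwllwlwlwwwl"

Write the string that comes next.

Applying the rule to each of the 17 symbols of wwllwwwllwlwlwwwl gives the pieces lw lw wwl wwl lw lw lw wwl wwl lw wwl lw wwl lw lw lw wwl, which concatenate to the answer.

lwlwwwlwwllwlwlwwwlwwllwwwllwwwllwlwlwwwl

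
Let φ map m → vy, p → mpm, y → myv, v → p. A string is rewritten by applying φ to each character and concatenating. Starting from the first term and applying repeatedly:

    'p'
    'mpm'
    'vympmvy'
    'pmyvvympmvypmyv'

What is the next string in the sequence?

φ(pmyvvympmvypmyv) expands symbol-by-symbol to mpm vy myv p p myv vy mpm vy p myv mpm vy myv p; joining the 15 pieces gives the next term.

mpmvymyvppmyvvympmvypmyvmpmvymyvp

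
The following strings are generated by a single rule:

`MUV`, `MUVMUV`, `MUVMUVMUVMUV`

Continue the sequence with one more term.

Every step duplicates the string.
Doubling MUVMUVMUVMUV:

MUVMUVMUVMUVMUVMUVMUVMUV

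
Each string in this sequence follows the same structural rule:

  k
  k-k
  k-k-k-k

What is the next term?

k-k-k-k-k-k-k-k

s(k+1) = s(k)·-·s(k) — each term doubles the last with '-' between the halves.
So the next term is two copies of k-k-k-k with '-' between the halves.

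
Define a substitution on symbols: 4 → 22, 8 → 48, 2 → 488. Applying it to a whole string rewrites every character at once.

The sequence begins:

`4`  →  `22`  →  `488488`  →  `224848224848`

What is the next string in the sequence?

Expanding 224848224848: 2→488, 2→488, 4→22, 8→48, 4→22, 8→48, 2→488, 2→488, 4→22, 8→48, 4→22, 8→48. Concatenated: 488 488 22 48 22 48 488 488 22 48 22 48.

4884882248224848848822482248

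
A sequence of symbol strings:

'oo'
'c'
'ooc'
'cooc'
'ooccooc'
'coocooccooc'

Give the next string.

ooccooccoocooccooc

From term 3 onward, concatenate the second-to-last term with the last: oo·c = ooc, c·ooc = cooc, …
The next term joins ooccooc and coocooccooc.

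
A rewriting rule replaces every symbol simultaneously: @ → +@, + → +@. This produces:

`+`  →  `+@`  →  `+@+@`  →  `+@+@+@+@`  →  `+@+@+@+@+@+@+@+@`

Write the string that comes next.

+@+@+@+@+@+@+@+@+@+@+@+@+@+@+@+@

Applying the rule to each of the 16 symbols of +@+@+@+@+@+@+@+@ gives the pieces +@ +@ +@ +@ +@ +@ +@ +@ +@ +@ +@ +@ +@ +@ +@ +@, which concatenate to the answer.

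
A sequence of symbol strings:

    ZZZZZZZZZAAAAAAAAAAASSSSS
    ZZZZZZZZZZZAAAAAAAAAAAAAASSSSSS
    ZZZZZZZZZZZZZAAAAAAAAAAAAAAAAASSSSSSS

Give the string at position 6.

Reading off run lengths: Z runs 9, 11, 13; A runs 11, 14, 17; S runs 5, 6, 7 — each is linear in n, where the shown terms are n = 3, 4, 5.
At n = 8 the blocks have lengths 19, 26, 10.

ZZZZZZZZZZZZZZZZZZZAAAAAAAAAAAAAAAAAAAAAAAAAASSSSSSSSSS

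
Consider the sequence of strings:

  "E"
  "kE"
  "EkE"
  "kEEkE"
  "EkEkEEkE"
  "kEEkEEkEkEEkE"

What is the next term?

Each term (from the third on) is the two preceding terms concatenated in order: term 3 = E·kE = EkE.
The next term joins EkEkEEkE and kEEkEEkEkEEkE.

EkEkEEkEkEEkEEkEkEEkE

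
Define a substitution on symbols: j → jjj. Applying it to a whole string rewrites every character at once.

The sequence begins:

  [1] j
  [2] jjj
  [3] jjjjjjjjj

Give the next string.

Expanding jjjjjjjjj: j→jjj, j→jjj, j→jjj, j→jjj, j→jjj, j→jjj, j→jjj, j→jjj, j→jjj. Concatenated: jjj jjj jjj jjj jjj jjj jjj jjj jjj.

jjjjjjjjjjjjjjjjjjjjjjjjjjj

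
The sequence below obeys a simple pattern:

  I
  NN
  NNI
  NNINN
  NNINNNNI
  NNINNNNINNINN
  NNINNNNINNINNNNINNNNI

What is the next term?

From term 3 onward, concatenate the last term with the second-to-last: NN·I = NNI, NNI·NN = NNINN, …
So term 8 is NNINNNNINNINNNNINNNNI·NNINNNNINNINN.

NNINNNNINNINNNNINNNNINNINNNNINNINN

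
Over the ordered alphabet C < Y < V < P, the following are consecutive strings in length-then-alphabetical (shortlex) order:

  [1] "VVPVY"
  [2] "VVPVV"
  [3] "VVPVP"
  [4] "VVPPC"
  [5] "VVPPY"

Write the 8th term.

Continuing the enumeration 3 steps past VVPPY: VVPPY → VVPPV → VVPPP → (answer).

VPCCC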